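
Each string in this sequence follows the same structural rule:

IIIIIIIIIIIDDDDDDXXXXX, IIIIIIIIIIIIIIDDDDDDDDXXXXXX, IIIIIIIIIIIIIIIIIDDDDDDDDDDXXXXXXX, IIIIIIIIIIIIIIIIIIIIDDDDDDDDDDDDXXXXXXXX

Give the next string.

Term n consists of 3n+2 I's, followed by 2n D's, followed by n+2 X's, where the shown terms are n = 3, 4, 5, 6.
For the next term, n = 7, so the run lengths are 23, 14, 9.

IIIIIIIIIIIIIIIIIIIIIIIDDDDDDDDDDDDDDXXXXXXXXX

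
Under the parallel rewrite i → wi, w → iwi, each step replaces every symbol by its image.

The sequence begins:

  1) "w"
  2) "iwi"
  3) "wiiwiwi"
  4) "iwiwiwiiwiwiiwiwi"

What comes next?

Applying the rule to each of the 17 symbols of iwiwiwiiwiwiiwiwi gives the pieces wi iwi wi iwi wi iwi wi wi iwi wi iwi wi wi iwi wi iwi wi, which concatenate to the answer.

wiiwiwiiwiwiiwiwiwiiwiwiiwiwiwiiwiwiiwiwi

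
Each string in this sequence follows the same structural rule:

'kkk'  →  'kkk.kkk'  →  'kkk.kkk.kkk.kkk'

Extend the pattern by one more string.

kkk.kkk.kkk.kkk.kkk.kkk.kkk.kkk

Every step duplicates the string with '.' between the halves.
One more doubling of kkk.kkk.kkk.kkk gives the answer.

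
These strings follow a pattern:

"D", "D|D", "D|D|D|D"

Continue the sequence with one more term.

s(k+1) = s(k)·|·s(k) — each term doubles the last with '|' between the halves.
Doubling D|D|D|D with '|' between the halves:

D|D|D|D|D|D|D|D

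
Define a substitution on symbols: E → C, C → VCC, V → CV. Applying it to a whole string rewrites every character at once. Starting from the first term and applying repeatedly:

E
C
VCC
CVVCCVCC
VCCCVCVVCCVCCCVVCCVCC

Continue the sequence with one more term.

Rewriting the 21 symbols of VCCCVCVVCCVCCCVVCCVCC one by one yields CV VCC VCC VCC CV VCC CV CV VCC VCC CV VCC VCC VCC CV CV VCC VCC CV VCC VCC; concatenated:

CVVCCVCCVCCCVVCCCVCVVCCVCCCVVCCVCCVCCCVCVVCCVCCCVVCCVCC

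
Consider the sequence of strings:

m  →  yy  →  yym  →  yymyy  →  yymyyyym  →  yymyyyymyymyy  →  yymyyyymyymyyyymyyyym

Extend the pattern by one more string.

From term 3 onward, concatenate the last term with the second-to-last: yy·m = yym, yym·yy = yymyy, …
The next term joins yymyyyymyymyyyymyyyym and yymyyyymyymyy.

yymyyyymyymyyyymyyyymyymyyyymyymyy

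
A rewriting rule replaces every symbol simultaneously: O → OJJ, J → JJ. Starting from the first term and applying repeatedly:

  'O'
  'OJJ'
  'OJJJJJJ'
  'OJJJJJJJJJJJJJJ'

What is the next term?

OJJJJJJJJJJJJJJJJJJJJJJJJJJJJJJ

Applying the rule to each of the 15 symbols of OJJJJJJJJJJJJJJ gives the pieces OJJ JJ JJ JJ JJ JJ JJ JJ JJ JJ JJ JJ JJ JJ JJ, which concatenate to the answer.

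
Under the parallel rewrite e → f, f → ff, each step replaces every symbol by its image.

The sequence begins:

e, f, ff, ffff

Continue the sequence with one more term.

Apply φ to ffff symbol by symbol: f→ff, f→ff, f→ff, f→ff; joined: ff ff ff ff.

ffffffff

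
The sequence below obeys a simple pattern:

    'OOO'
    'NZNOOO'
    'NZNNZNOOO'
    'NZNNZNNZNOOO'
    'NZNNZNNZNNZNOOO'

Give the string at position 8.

The strings grow by a fixed prefix NZN each time.
From NZNNZNNZNNZNOOO, 3 further steps: NZNNZNNZNNZNOOO → NZNNZNNZNNZNNZNOOO → NZNNZNNZNNZNNZNNZNOOO → (answer).

NZNNZNNZNNZNNZNNZNNZNOOO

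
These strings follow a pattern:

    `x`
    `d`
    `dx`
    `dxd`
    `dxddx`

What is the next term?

dxddxdxd

From term 3 onward, concatenate the last term with the second-to-last: d·x = dx, dx·d = dxd, …
Continuing: dxddx · dxd gives term 6.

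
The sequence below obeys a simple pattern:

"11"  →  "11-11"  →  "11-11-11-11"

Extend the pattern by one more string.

s(k+1) = s(k)·-·s(k) — each term doubles the last with '-' between the halves.
So the next term is two copies of 11-11-11-11 with '-' between the halves.

11-11-11-11-11-11-11-11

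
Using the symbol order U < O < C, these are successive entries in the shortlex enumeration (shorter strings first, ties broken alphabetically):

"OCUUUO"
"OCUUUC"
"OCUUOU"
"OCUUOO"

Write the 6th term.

OCUUCU

Advancing 2 positions from OCUUOO through OCUUOO → OCUUOC reaches term 6.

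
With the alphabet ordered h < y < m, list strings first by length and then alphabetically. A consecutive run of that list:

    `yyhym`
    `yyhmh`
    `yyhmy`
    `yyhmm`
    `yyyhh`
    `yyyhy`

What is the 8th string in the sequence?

Stepping forward 2 times from yyyhy: yyyhy → yyyhm, then the target.

yyyyh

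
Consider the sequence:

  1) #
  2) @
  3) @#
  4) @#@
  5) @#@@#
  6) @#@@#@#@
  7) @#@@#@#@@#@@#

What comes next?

Each term (from the third on) is the previous term followed by the one before it: term 3 = @·# = @#.
So term 8 is @#@@#@#@@#@@#·@#@@#@#@.

@#@@#@#@@#@@#@#@@#@#@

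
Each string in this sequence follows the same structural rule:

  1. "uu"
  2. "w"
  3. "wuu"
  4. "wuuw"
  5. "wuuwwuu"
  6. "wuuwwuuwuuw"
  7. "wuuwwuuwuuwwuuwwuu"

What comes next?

wuuwwuuwuuwwuuwwuuwuuwwuuwuuw

From term 3 onward, concatenate the last term with the second-to-last: w·uu = wuu, wuu·w = wuuw, …
Continuing: wuuwwuuwuuwwuuwwuu · wuuwwuuwuuw gives term 8.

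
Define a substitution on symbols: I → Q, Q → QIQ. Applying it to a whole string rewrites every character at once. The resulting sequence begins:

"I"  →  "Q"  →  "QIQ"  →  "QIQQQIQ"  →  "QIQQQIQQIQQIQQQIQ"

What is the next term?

Applying the rule to each of the 17 symbols of QIQQQIQQIQQIQQQIQ gives the pieces QIQ Q QIQ QIQ QIQ Q QIQ QIQ Q QIQ QIQ Q QIQ QIQ QIQ Q QIQ, which concatenate to the answer.

QIQQQIQQIQQIQQQIQQIQQQIQQIQQQIQQIQQIQQQIQ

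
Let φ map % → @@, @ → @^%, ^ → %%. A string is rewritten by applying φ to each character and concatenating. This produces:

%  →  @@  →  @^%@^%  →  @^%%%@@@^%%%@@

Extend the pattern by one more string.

φ(@^%%%@@@^%%%@@) expands symbol-by-symbol to @^% %% @@ @@ @@ @^% @^% @^% %% @@ @@ @@ @^% @^%; joining the 14 pieces gives the next term.

@^%%%@@@@@@@^%@^%@^%%%@@@@@@@^%@^%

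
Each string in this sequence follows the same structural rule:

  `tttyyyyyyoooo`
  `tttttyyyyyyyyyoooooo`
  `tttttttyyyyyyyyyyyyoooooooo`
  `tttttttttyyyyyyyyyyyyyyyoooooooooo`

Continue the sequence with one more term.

Term n consists of 2n-1 t's, followed by 3n y's, followed by 2n o's, where the shown terms are n = 2, 3, 4, 5.
Setting n = 6 gives 11, 18, 12 characters in each block.

tttttttttttyyyyyyyyyyyyyyyyyyoooooooooooo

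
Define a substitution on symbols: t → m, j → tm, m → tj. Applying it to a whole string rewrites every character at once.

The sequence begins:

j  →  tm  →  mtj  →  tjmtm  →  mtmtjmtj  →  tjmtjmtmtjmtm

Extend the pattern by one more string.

mtmtjmtmtjmtjmtmtjmtj

Replace each of the 13 characters of tjmtjmtmtjmtm in place — m tm tj m tm tj m tj m tm tj m tj — and concatenate.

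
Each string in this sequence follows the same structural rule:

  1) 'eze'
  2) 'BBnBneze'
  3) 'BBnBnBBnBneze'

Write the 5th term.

The strings grow by a fixed prefix BBnBn each time.
From BBnBnBBnBneze, 2 further steps: BBnBnBBnBneze → BBnBnBBnBnBBnBneze → (answer).

BBnBnBBnBnBBnBnBBnBneze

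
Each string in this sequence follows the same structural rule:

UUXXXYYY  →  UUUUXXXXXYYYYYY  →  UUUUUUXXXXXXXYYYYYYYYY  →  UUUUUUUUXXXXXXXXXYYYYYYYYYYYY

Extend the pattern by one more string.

UUUUUUUUUUXXXXXXXXXXXYYYYYYYYYYYYYYY

Term n consists of 2n U's, followed by 2n+1 X's, followed by 3n Y's (n = 1, 2, …).
Setting n = 5 gives 10, 11, 15 characters in each block.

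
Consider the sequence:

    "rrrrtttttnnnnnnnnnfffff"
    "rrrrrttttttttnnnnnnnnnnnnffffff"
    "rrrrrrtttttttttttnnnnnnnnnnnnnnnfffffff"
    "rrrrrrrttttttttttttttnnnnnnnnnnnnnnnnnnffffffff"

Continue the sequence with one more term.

rrrrrrrrtttttttttttttttttnnnnnnnnnnnnnnnnnnnnnfffffffff

The n-th term is n+2 r's then 3n-1 t's then 3n+3 n's then n+3 f's, where the shown terms are n = 2, 3, 4, 5.
For the next term, n = 6, so the run lengths are 8, 17, 21, 9.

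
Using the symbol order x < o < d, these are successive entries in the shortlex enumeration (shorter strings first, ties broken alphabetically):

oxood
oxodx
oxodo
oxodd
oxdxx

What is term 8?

oxdox

Continuing the enumeration 3 steps past oxdxx: oxdxx → oxdxo → oxdxd → (answer).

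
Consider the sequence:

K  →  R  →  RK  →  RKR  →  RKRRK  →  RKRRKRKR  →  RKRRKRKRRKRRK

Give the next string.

RKRRKRKRRKRRKRKRRKRKR

From term 3 onward, concatenate the last term with the second-to-last: R·K = RK, RK·R = RKR, …
So term 8 is RKRRKRKRRKRRK·RKRRKRKR.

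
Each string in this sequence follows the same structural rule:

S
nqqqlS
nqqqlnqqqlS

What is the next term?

Each term is the previous one with nqqql prepended.
So the next term is nqqql·nqqqlnqqqlS.

nqqqlnqqqlnqqqlS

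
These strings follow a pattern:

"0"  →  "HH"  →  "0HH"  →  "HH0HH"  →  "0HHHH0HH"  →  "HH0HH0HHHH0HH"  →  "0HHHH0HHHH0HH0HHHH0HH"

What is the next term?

This is a Fibonacci-style word recurrence s(k) = s(k−2)·s(k−1): e.g. 0·HH = 0HH.
Continuing: HH0HH0HHHH0HH · 0HHHH0HHHH0HH0HHHH0HH gives term 8.

HH0HH0HHHH0HH0HHHH0HHHH0HH0HHHH0HH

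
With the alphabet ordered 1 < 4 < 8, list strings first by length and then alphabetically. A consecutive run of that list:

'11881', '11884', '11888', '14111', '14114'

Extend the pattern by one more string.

14118

The successor of 14114 increments the rightmost position that isn't already 8 and resets every position after it to 1.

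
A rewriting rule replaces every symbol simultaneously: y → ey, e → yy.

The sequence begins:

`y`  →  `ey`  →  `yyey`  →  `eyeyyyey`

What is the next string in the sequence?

Apply φ to eyeyyyey symbol by symbol: e→yy, y→ey, e→yy, y→ey, y→ey, y→ey, e→yy, y→ey; joined: yy ey yy ey ey ey yy ey.

yyeyyyeyeyeyyyey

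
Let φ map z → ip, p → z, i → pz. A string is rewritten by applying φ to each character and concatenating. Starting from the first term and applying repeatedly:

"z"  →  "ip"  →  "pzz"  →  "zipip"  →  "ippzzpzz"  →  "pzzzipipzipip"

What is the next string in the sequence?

φ(pzzzipipzipip) expands symbol-by-symbol to z ip ip ip pz z pz z ip pz z pz z; joining the 13 pieces gives the next term.

zipipippzzpzzippzzpzz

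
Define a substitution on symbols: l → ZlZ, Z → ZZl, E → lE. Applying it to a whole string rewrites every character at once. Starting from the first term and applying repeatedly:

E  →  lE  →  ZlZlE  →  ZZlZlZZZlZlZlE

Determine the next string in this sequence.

ZZlZZlZlZZZlZlZZZlZZlZZlZlZZZlZlZZZlZlZlE

φ(ZZlZlZZZlZlZlE) expands symbol-by-symbol to ZZl ZZl ZlZ ZZl ZlZ ZZl ZZl ZZl ZlZ ZZl ZlZ ZZl ZlZ lE; joining the 14 pieces gives the next term.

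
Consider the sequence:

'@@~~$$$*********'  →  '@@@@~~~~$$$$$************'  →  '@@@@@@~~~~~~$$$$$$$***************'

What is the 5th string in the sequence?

The n-th term is 2n-2 @'s then 2n-2 ~'s then 2n-1 $'s then 3n+3 *'s, where the shown terms are n = 2, 3, 4.
For term 5, n = 6, so the run lengths are 10, 10, 11, 21.

@@@@@@@@@@~~~~~~~~~~$$$$$$$$$$$*********************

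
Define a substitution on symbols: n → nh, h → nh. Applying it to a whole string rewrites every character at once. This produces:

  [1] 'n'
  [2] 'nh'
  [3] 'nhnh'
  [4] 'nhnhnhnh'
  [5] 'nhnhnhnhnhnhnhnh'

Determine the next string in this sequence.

Rewriting the 16 symbols of nhnhnhnhnhnhnhnh one by one yields nh nh nh nh nh nh nh nh nh nh nh nh nh nh nh nh; concatenated:

nhnhnhnhnhnhnhnhnhnhnhnhnhnhnhnh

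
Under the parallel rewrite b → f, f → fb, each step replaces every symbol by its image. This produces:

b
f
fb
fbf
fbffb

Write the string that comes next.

fbffbfbf

Rewriting each symbol of fbffb: f→fb, b→f, f→fb, f→fb, b→f, which concatenates to fb f fb fb f.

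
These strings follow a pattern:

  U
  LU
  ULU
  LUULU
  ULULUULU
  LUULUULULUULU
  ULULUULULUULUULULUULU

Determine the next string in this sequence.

LUULUULULUULUULULUULULUULUULULUULU

From term 3 onward, concatenate the second-to-last term with the last: U·LU = ULU, LU·ULU = LUULU, …
Continuing: LUULUULULUULU · ULULUULULUULUULULUULU gives term 8.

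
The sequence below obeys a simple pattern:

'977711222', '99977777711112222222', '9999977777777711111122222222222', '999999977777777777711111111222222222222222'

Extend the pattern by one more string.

Each string has the form 9^{2n-1} 7^{3n} 1^{2n} 2^{4n-1} (n = 1, 2, …).
At n = 5 the blocks have lengths 9, 15, 10, 19.

99999999977777777777777711111111112222222222222222222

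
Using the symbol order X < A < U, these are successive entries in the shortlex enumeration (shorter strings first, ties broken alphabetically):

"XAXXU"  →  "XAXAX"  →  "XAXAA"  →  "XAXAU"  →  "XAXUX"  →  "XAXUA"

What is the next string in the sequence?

Find the rightmost character of XAXUA below U, bump it to the next letter, and reset everything to its right to X.

XAXUU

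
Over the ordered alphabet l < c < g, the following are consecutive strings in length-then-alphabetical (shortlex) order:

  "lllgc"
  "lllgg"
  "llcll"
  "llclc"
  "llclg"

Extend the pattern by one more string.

Treat llclg as a base-3 numeral over the given alphabet and add one, carrying through any trailing g's.

llccl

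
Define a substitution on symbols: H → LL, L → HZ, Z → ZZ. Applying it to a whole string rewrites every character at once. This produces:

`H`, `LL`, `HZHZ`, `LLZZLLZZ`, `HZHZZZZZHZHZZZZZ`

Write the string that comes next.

Rewriting the 16 symbols of HZHZZZZZHZHZZZZZ one by one yields LL ZZ LL ZZ ZZ ZZ ZZ ZZ LL ZZ LL ZZ ZZ ZZ ZZ ZZ; concatenated:

LLZZLLZZZZZZZZZZLLZZLLZZZZZZZZZZ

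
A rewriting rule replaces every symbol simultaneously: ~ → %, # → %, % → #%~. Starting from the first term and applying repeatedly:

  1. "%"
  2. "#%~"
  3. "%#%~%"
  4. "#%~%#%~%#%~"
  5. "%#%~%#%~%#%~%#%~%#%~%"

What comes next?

φ(%#%~%#%~%#%~%#%~%#%~%) expands symbol-by-symbol to #%~ % #%~ % #%~ % #%~ % #%~ % #%~ % #%~ % #%~ % #%~ % #%~ % #%~; joining the 21 pieces gives the next term.

#%~%#%~%#%~%#%~%#%~%#%~%#%~%#%~%#%~%#%~%#%~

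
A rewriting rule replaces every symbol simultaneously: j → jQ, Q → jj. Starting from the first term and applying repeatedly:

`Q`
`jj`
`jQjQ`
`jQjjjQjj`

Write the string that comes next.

jQjjjQjQjQjjjQjQ

Rewriting each symbol of jQjjjQjj: j→jQ, Q→jj, j→jQ, j→jQ, j→jQ, Q→jj, j→jQ, j→jQ, which concatenates to jQ jj jQ jQ jQ jj jQ jQ.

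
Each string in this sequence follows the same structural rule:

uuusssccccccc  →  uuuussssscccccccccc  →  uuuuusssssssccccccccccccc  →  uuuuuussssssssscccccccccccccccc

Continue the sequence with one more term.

Term n consists of n+1 u's, followed by 2n-1 s's, followed by 3n+1 c's, where the shown terms are n = 2, 3, 4, 5.
At n = 6 the blocks have lengths 7, 11, 19.

uuuuuuusssssssssssccccccccccccccccccc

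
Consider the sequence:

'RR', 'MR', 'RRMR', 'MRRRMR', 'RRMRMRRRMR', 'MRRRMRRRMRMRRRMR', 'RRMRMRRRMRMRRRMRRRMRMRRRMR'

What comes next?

From term 3 onward, concatenate the second-to-last term with the last: RR·MR = RRMR, MR·RRMR = MRRRMR, …
So term 8 is MRRRMRRRMRMRRRMR·RRMRMRRRMRMRRRMRRRMRMRRRMR.

MRRRMRRRMRMRRRMRRRMRMRRRMRMRRRMRRRMRMRRRMR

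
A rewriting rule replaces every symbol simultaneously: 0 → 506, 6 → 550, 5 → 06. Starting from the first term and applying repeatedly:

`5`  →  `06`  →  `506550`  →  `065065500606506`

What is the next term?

Rewriting the 15 symbols of 065065500606506 one by one yields 506 550 06 506 550 06 06 506 506 550 506 550 06 506 550; concatenated:

50655006506550060650650655050655006506550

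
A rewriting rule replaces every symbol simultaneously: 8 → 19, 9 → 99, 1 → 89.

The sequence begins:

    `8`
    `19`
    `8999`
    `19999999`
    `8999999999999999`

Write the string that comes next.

19999999999999999999999999999999

Replace each of the 16 characters of 8999999999999999 in place — 19 99 99 99 99 99 99 99 99 99 99 99 99 99 99 99 — and concatenate.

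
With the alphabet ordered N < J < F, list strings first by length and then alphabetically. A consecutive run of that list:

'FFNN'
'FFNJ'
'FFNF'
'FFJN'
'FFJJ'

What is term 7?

Continuing the enumeration 2 steps past FFJJ: FFJJ → FFJF → (answer).

FFFN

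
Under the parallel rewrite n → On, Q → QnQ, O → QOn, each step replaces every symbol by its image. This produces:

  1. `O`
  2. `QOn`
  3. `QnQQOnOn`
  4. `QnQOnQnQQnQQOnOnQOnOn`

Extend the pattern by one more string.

QnQOnQnQQOnOnQnQOnQnQQnQOnQnQQnQQOnOnQOnOnQnQQOnOnQOnOn

φ(QnQOnQnQQnQQOnOnQOnOn) expands symbol-by-symbol to QnQ On QnQ QOn On QnQ On QnQ QnQ On QnQ QnQ QOn On QOn On QnQ QOn On QOn On; joining the 21 pieces gives the next term.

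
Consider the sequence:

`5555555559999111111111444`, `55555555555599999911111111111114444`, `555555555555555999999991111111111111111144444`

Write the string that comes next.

Term n consists of 3n+3 5's, followed by 2n 9's, followed by 4n+1 1's, followed by n+1 4's, where the shown terms are n = 2, 3, 4.
For the next term, n = 5, so the run lengths are 18, 10, 21, 6.

5555555555555555559999999999111111111111111111111444444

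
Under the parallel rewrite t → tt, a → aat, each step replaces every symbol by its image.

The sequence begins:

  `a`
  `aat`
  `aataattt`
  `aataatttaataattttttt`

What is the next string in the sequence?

Replace each of the 20 characters of aataatttaataattttttt in place — aat aat tt aat aat tt tt tt aat aat tt aat aat tt tt tt tt tt tt tt — and concatenate.

aataatttaataatttttttaataatttaataattttttttttttttt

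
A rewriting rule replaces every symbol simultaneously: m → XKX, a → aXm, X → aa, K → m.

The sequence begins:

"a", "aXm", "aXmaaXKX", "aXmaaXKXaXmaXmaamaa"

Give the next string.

aXmaaXKXaXmaXmaamaaaXmaaXKXaXmaaXKXaXmaXmXKXaXmaXm

φ(aXmaaXKXaXmaXmaamaa) expands symbol-by-symbol to aXm aa XKX aXm aXm aa m aa aXm aa XKX aXm aa XKX aXm aXm XKX aXm aXm; joining the 19 pieces gives the next term.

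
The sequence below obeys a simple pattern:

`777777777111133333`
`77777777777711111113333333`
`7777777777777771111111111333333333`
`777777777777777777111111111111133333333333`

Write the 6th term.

7777777777777777777777771111111111111111111333333333333333

Term n consists of 3n+3 7's, followed by 3n-2 1's, followed by 2n+1 3's, where the shown terms are n = 2, 3, 4, 5.
Setting n = 7 gives 24, 19, 15 characters in each block.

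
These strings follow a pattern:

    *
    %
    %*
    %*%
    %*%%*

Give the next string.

%*%%*%*%

Each term (from the third on) is the previous term followed by the one before it: term 3 = %·* = %*.
So term 6 is %*%%*·%*%.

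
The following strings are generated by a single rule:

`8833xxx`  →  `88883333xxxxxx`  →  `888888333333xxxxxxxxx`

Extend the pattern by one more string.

8888888833333333xxxxxxxxxxxx

Each string has the form 8^{2n} 3^{2n} x^{3n} (n = 1, 2, …).
For the next term, n = 4, so the run lengths are 8, 8, 12.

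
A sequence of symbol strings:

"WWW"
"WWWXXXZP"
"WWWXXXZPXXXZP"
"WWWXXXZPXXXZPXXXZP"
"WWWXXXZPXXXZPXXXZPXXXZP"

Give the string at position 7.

The strings grow by a fixed suffix XXXZP each time.
From WWWXXXZPXXXZPXXXZPXXXZP, 2 further steps: WWWXXXZPXXXZPXXXZPXXXZP → WWWXXXZPXXXZPXXXZPXXXZPXXXZP → (answer).

WWWXXXZPXXXZPXXXZPXXXZPXXXZPXXXZP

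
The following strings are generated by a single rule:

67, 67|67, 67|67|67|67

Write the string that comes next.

s(k+1) = s(k)·|·s(k) — each term doubles the last with '|' between the halves.
So the next term is two copies of 67|67|67|67 with '|' between the halves.

67|67|67|67|67|67|67|67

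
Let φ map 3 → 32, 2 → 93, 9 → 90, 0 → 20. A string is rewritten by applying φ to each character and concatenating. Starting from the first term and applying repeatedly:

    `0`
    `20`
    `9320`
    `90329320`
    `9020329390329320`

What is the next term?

90209320329390329020329390329320

Replace each of the 16 characters of 9020329390329320 in place — 90 20 93 20 32 93 90 32 90 20 32 93 90 32 93 20 — and concatenate.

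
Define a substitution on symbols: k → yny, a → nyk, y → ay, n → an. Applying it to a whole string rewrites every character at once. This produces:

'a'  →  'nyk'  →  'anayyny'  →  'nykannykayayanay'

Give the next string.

φ(nykannykayayanay) expands symbol-by-symbol to an ay yny nyk an an ay yny nyk ay nyk ay nyk an nyk ay; joining the 16 pieces gives the next term.

anayynynykananayynynykaynykaynykannykay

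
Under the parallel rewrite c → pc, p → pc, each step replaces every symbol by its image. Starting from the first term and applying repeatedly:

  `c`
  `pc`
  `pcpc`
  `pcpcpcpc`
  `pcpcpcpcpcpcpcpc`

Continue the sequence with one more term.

Rewriting the 16 symbols of pcpcpcpcpcpcpcpc one by one yields pc pc pc pc pc pc pc pc pc pc pc pc pc pc pc pc; concatenated:

pcpcpcpcpcpcpcpcpcpcpcpcpcpcpcpc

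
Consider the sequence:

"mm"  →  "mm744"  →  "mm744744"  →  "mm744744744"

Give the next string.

mm744744744744

Each term is the previous one with 744 appended.
One more step from mm744744744 gives the answer.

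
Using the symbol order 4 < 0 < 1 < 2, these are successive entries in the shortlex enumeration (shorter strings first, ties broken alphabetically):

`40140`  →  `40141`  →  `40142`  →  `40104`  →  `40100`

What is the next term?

40101

Treat 40100 as a base-4 numeral over the given alphabet and add one, carrying through any trailing 2's.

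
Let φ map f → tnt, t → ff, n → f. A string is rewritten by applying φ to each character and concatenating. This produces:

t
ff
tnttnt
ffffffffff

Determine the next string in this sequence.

tnttnttnttnttnttnttnttnttnttnt

Expanding ffffffffff: f→tnt, f→tnt, f→tnt, f→tnt, f→tnt, f→tnt, f→tnt, f→tnt, f→tnt, f→tnt. Concatenated: tnt tnt tnt tnt tnt tnt tnt tnt tnt tnt.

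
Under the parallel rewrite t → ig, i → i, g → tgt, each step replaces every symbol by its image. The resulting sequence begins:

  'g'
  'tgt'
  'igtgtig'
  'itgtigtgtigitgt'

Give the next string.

iigtgtigitgtigtgtigitgtiigtgtig

Replace each of the 15 characters of itgtigtgtigitgt in place — i ig tgt ig i tgt ig tgt ig i tgt i ig tgt ig — and concatenate.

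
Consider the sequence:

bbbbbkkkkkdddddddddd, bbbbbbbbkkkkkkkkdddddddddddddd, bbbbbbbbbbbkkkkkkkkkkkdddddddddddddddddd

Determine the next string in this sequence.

The n-th term is 3n-1 b's then 3n-1 k's then 4n+2 d's, where the shown terms are n = 2, 3, 4.
For the next term, n = 5, so the run lengths are 14, 14, 22.

bbbbbbbbbbbbbbkkkkkkkkkkkkkkdddddddddddddddddddddd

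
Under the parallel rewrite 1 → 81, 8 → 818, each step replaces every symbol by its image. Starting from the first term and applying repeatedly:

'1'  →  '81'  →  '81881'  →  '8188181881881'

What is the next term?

φ(8188181881881) expands symbol-by-symbol to 818 81 818 818 81 818 81 818 818 81 818 818 81; joining the 13 pieces gives the next term.

8188181881881818818188188181881881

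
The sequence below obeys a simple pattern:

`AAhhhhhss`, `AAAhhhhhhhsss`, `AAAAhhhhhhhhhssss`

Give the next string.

AAAAAhhhhhhhhhhhsssss

Each string has the form A^{n} h^{2n+1} s^{n}, where the shown terms are n = 2, 3, 4.
For the next term, n = 5, so the run lengths are 5, 11, 5.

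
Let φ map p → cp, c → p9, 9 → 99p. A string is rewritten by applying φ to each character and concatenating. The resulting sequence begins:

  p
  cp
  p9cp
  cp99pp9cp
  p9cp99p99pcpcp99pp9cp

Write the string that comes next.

Rewriting the 21 symbols of p9cp99p99pcpcp99pp9cp one by one yields cp 99p p9 cp 99p 99p cp 99p 99p cp p9 cp p9 cp 99p 99p cp cp 99p p9 cp; concatenated:

cp99pp9cp99p99pcp99p99pcpp9cpp9cp99p99pcpcp99pp9cp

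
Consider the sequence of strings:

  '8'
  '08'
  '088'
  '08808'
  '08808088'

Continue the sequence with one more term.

From term 3 onward, concatenate the last term with the second-to-last: 08·8 = 088, 088·08 = 08808, …
The next term joins 08808088 and 08808.

0880808808808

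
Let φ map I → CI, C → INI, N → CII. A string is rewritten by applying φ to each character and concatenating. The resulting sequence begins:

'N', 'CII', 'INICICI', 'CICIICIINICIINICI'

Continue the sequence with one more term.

INICIINICICIINICICICIICIINICICICIICIINICI

Replace each of the 17 characters of CICIICIINICIINICI in place — INI CI INI CI CI INI CI CI CII CI INI CI CI CII CI INI CI — and concatenate.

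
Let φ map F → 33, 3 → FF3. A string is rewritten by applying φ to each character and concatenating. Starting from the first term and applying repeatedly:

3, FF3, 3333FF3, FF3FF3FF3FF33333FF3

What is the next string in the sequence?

Applying the rule to each of the 19 symbols of FF3FF3FF3FF33333FF3 gives the pieces 33 33 FF3 33 33 FF3 33 33 FF3 33 33 FF3 FF3 FF3 FF3 FF3 33 33 FF3, which concatenate to the answer.

3333FF33333FF33333FF33333FF3FF3FF3FF3FF33333FF3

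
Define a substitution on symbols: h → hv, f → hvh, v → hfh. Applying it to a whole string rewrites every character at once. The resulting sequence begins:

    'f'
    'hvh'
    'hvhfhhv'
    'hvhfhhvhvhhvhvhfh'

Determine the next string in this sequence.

hvhfhhvhvhhvhvhfhhvhfhhvhvhfhhvhfhhvhvhhv

Applying the rule to each of the 17 symbols of hvhfhhvhvhhvhvhfh gives the pieces hv hfh hv hvh hv hv hfh hv hfh hv hv hfh hv hfh hv hvh hv, which concatenate to the answer.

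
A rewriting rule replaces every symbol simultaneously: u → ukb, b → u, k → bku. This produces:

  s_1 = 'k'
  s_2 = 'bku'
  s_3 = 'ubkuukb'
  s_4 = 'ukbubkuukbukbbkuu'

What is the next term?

Rewriting the 17 symbols of ukbubkuukbukbbkuu one by one yields ukb bku u ukb u bku ukb ukb bku u ukb bku u u bku ukb ukb; concatenated:

ukbbkuuukbubkuukbukbbkuuukbbkuuubkuukbukb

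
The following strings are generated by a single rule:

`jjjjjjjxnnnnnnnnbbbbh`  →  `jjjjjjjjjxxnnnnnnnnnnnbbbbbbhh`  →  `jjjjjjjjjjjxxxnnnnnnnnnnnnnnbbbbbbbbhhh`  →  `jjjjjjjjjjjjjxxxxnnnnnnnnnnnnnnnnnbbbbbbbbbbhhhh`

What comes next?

jjjjjjjjjjjjjjjxxxxxnnnnnnnnnnnnnnnnnnnnbbbbbbbbbbbbhhhhh

The n-th term is 2n+3 j's then n-1 x's then 3n+2 n's then 2n b's then n-1 h's, where the shown terms are n = 2, 3, 4, 5.
For the next term, n = 6, so the run lengths are 15, 5, 20, 12, 5.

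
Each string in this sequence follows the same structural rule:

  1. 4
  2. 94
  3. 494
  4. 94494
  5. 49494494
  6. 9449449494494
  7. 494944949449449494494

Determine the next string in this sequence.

9449449494494494944949449449494494

Each term (from the third on) is the two preceding terms concatenated in order: term 3 = 4·94 = 494.
The next term joins 9449449494494 and 494944949449449494494.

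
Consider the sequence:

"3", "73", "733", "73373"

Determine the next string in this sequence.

73373733

This is a Fibonacci-style word recurrence s(k) = s(k−1)·s(k−2): e.g. 73·3 = 733.
The next term joins 73373 and 733.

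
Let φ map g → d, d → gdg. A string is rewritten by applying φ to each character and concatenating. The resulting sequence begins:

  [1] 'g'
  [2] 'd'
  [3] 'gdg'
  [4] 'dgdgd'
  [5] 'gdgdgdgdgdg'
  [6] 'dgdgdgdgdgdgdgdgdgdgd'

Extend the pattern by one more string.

gdgdgdgdgdgdgdgdgdgdgdgdgdgdgdgdgdgdgdgdgdg

Applying the rule to each of the 21 symbols of dgdgdgdgdgdgdgdgdgdgd gives the pieces gdg d gdg d gdg d gdg d gdg d gdg d gdg d gdg d gdg d gdg d gdg, which concatenate to the answer.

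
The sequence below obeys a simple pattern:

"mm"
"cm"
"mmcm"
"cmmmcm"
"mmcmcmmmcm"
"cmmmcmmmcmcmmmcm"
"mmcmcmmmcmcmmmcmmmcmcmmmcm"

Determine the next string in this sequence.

cmmmcmmmcmcmmmcmmmcmcmmmcmcmmmcmmmcmcmmmcm

Each term (from the third on) is the two preceding terms concatenated in order: term 3 = mm·cm = mmcm.
So term 8 is cmmmcmmmcmcmmmcm·mmcmcmmmcmcmmmcmmmcmcmmmcm.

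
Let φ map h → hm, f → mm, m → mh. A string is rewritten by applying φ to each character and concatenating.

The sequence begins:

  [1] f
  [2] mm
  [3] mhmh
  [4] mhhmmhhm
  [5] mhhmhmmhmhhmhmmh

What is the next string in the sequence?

Applying the rule to each of the 16 symbols of mhhmhmmhmhhmhmmh gives the pieces mh hm hm mh hm mh mh hm mh hm hm mh hm mh mh hm, which concatenate to the answer.

mhhmhmmhhmmhmhhmmhhmhmmhhmmhmhhm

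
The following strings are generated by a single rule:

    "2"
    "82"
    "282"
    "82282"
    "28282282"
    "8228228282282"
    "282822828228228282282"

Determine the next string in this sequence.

From term 3 onward, concatenate the second-to-last term with the last: 2·82 = 282, 82·282 = 82282, …
Continuing: 8228228282282 · 282822828228228282282 gives term 8.

8228228282282282822828228228282282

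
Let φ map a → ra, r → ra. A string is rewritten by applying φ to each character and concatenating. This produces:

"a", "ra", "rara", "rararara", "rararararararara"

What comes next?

rararararararararararararararara

φ(rararararararara) expands symbol-by-symbol to ra ra ra ra ra ra ra ra ra ra ra ra ra ra ra ra; joining the 16 pieces gives the next term.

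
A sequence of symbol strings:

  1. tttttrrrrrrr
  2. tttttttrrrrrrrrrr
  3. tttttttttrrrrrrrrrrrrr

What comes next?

Each string has the form t^{2n+1} r^{3n+1}, where the shown terms are n = 2, 3, 4.
Setting n = 5 gives 11, 16 characters in each block.

tttttttttttrrrrrrrrrrrrrrrr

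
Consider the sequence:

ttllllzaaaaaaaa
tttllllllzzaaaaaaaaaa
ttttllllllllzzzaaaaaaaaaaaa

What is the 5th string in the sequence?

Reading off run lengths: t runs 2, 3, 4; l runs 4, 6, 8; z runs 1, 2, 3; a runs 8, 10, 12 — each is linear in n, where the shown terms are n = 3, 4, 5.
At n = 7 the blocks have lengths 6, 12, 5, 16.

ttttttllllllllllllzzzzzaaaaaaaaaaaaaaaa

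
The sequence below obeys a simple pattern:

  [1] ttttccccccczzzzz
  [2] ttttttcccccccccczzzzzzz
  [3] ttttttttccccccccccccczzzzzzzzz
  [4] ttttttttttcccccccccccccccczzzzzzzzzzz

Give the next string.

Term n consists of 2n t's, followed by 3n+1 c's, followed by 2n+1 z's, where the shown terms are n = 2, 3, 4, 5.
At n = 6 the blocks have lengths 12, 19, 13.

ttttttttttttccccccccccccccccccczzzzzzzzzzzzz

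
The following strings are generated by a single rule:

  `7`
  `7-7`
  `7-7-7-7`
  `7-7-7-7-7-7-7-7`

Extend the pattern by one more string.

Every step duplicates the string with '-' between the halves.
So the next term is two copies of 7-7-7-7-7-7-7-7 with '-' between the halves.

7-7-7-7-7-7-7-7-7-7-7-7-7-7-7-7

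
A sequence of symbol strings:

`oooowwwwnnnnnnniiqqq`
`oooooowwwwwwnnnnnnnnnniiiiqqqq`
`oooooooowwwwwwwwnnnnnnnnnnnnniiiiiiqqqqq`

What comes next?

Reading off run lengths: o runs 4, 6, 8; w runs 4, 6, 8; n runs 7, 10, 13; i runs 2, 4, 6; q runs 3, 4, 5 — each is linear in n, where the shown terms are n = 2, 3, 4.
For the next term, n = 5, so the run lengths are 10, 10, 16, 8, 6.

oooooooooowwwwwwwwwwnnnnnnnnnnnnnnnniiiiiiiiqqqqqq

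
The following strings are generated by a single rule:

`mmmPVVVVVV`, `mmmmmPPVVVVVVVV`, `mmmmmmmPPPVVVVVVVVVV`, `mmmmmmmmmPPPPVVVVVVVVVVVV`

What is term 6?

mmmmmmmmmmmmmPPPPPPVVVVVVVVVVVVVVVV

Reading off run lengths: m runs 3, 5, 7, 9; P runs 1, 2, 3, 4; V runs 6, 8, 10, 12 — each is linear in n, where the shown terms are n = 2, 3, 4, 5.
Setting n = 7 gives 13, 6, 16 characters in each block.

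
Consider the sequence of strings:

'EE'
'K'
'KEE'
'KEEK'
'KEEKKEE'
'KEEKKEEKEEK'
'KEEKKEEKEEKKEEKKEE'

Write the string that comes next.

KEEKKEEKEEKKEEKKEEKEEKKEEKEEK

From term 3 onward, concatenate the last term with the second-to-last: K·EE = KEE, KEE·K = KEEK, …
Continuing: KEEKKEEKEEKKEEKKEE · KEEKKEEKEEK gives term 8.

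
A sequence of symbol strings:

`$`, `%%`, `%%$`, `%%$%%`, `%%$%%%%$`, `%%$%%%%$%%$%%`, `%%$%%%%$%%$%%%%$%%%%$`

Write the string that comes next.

%%$%%%%$%%$%%%%$%%%%$%%$%%%%$%%$%%

This is a Fibonacci-style word recurrence s(k) = s(k−1)·s(k−2): e.g. %%·$ = %%$.
Continuing: %%$%%%%$%%$%%%%$%%%%$ · %%$%%%%$%%$%% gives term 8.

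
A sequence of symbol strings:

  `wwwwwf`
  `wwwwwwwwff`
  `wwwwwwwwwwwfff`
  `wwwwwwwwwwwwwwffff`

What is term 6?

Term n consists of 3n+2 w's, followed by n f's (n = 1, 2, …).
Setting n = 6 gives 20, 6 characters in each block.

wwwwwwwwwwwwwwwwwwwwffffff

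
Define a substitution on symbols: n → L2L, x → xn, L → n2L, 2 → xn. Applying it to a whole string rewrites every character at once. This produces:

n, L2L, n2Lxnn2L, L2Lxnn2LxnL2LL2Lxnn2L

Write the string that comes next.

n2Lxnn2LxnL2LL2Lxnn2LxnL2Ln2Lxnn2Ln2Lxnn2LxnL2LL2Lxnn2L

Applying the rule to each of the 21 symbols of L2Lxnn2LxnL2LL2Lxnn2L gives the pieces n2L xn n2L xn L2L L2L xn n2L xn L2L n2L xn n2L n2L xn n2L xn L2L L2L xn n2L, which concatenate to the answer.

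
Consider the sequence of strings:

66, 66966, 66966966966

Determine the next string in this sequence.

66966966966966966966966

Each string is two copies of the previous one joined by '9'.
One more doubling of 66966966966 gives the answer.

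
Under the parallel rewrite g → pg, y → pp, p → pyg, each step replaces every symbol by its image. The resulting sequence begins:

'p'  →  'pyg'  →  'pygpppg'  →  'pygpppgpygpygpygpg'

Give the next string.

pygpppgpygpygpygpgpygpppgpygpppgpygpppgpygpg

φ(pygpppgpygpygpygpg) expands symbol-by-symbol to pyg pp pg pyg pyg pyg pg pyg pp pg pyg pp pg pyg pp pg pyg pg; joining the 18 pieces gives the next term.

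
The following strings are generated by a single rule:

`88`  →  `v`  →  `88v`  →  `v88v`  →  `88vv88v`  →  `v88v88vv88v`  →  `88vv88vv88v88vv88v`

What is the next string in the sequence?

This is a Fibonacci-style word recurrence s(k) = s(k−2)·s(k−1): e.g. 88·v = 88v.
The next term joins v88v88vv88v and 88vv88vv88v88vv88v.

v88v88vv88v88vv88vv88v88vv88v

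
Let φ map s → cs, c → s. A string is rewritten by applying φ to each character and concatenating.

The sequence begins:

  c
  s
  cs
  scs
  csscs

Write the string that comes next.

scscsscs

Apply φ to csscs symbol by symbol: c→s, s→cs, s→cs, c→s, s→cs; joined: s cs cs s cs.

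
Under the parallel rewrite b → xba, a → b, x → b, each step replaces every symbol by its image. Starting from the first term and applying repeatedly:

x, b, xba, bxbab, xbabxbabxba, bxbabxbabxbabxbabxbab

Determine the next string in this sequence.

Replace each of the 21 characters of bxbabxbabxbabxbabxbab in place — xba b xba b xba b xba b xba b xba b xba b xba b xba b xba b xba — and concatenate.

xbabxbabxbabxbabxbabxbabxbabxbabxbabxbabxba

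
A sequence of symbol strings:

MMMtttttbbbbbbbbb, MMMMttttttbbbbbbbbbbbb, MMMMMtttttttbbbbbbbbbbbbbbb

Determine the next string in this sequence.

MMMMMMttttttttbbbbbbbbbbbbbbbbbb

Term n consists of n M's, followed by n+2 t's, followed by 3n b's, where the shown terms are n = 3, 4, 5.
At n = 6 the blocks have lengths 6, 8, 18.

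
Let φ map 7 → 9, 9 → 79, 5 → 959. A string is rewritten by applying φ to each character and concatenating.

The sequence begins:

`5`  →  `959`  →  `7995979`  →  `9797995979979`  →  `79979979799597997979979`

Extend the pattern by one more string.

979799797997997979959799797997997979979

φ(79979979799597997979979) expands symbol-by-symbol to 9 79 79 9 79 79 9 79 9 79 79 959 79 9 79 79 9 79 9 79 79 9 79; joining the 23 pieces gives the next term.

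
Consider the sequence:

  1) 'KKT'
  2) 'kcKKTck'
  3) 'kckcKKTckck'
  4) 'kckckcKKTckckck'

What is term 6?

kckckckckcKKTckckckckck

s(k+1) = kc·s(k)·ck, so each term gains kc as a prefix and ck as a suffix.
From kckckcKKTckckck, 2 further steps: kckckcKKTckckck → kckckckcKKTckckckck → (answer).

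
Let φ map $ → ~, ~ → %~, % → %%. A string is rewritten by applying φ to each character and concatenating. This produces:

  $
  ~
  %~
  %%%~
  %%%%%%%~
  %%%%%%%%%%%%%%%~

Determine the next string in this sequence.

%%%%%%%%%%%%%%%%%%%%%%%%%%%%%%%~

φ(%%%%%%%%%%%%%%%~) expands symbol-by-symbol to %% %% %% %% %% %% %% %% %% %% %% %% %% %% %% %~; joining the 16 pieces gives the next term.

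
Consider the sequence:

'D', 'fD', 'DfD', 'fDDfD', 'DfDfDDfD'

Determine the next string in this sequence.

fDDfDDfDfDDfD

From term 3 onward, concatenate the second-to-last term with the last: D·fD = DfD, fD·DfD = fDDfD, …
Continuing: fDDfD · DfDfDDfD gives term 6.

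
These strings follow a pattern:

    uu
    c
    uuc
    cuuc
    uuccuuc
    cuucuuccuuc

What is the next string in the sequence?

From term 3 onward, concatenate the second-to-last term with the last: uu·c = uuc, c·uuc = cuuc, …
Continuing: uuccuuc · cuucuuccuuc gives term 7.

uuccuuccuucuuccuuc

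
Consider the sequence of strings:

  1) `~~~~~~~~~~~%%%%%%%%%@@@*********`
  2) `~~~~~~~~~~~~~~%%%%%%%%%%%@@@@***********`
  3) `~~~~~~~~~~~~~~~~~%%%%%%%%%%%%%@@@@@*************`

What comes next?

The n-th term is 3n+2 ~'s then 2n+3 %'s then n @'s then 2n+3 *'s, where the shown terms are n = 3, 4, 5.
For the next term, n = 6, so the run lengths are 20, 15, 6, 15.

~~~~~~~~~~~~~~~~~~~~%%%%%%%%%%%%%%%@@@@@@***************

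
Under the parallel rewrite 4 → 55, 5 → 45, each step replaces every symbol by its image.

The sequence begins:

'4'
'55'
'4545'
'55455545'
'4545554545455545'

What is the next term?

Rewriting the 16 symbols of 4545554545455545 one by one yields 55 45 55 45 45 45 55 45 55 45 55 45 45 45 55 45; concatenated:

55455545454555455545554545455545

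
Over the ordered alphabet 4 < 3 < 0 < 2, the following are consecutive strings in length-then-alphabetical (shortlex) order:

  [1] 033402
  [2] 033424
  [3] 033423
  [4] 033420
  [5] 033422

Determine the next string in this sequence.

The successor of 033422 increments the rightmost position that isn't already 2 and resets every position after it to 4.

033344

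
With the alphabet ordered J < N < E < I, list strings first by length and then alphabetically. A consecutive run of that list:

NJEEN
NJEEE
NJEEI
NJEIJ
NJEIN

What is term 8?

Stepping forward 3 times from NJEIN: NJEIN → NJEIE → NJEII, then the target.

NJIJJ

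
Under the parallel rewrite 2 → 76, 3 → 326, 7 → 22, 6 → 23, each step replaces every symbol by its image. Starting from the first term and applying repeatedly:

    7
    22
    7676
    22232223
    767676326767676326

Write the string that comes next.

22232223222332676232223222322233267623

Applying the rule to each of the 18 symbols of 767676326767676326 gives the pieces 22 23 22 23 22 23 326 76 23 22 23 22 23 22 23 326 76 23, which concatenate to the answer.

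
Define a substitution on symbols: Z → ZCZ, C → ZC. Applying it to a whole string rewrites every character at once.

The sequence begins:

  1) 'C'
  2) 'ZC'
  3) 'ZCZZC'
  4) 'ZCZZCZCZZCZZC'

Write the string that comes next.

ZCZZCZCZZCZZCZCZZCZCZZCZZCZCZZCZZC

φ(ZCZZCZCZZCZZC) expands symbol-by-symbol to ZCZ ZC ZCZ ZCZ ZC ZCZ ZC ZCZ ZCZ ZC ZCZ ZCZ ZC; joining the 13 pieces gives the next term.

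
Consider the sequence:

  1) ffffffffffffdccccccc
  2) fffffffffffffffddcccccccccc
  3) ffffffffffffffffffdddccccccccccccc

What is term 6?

Reading off run lengths: f runs 12, 15, 18; d runs 1, 2, 3; c runs 7, 10, 13 — each is linear in n, where the shown terms are n = 3, 4, 5.
Setting n = 8 gives 27, 6, 22 characters in each block.

fffffffffffffffffffffffffffddddddcccccccccccccccccccccc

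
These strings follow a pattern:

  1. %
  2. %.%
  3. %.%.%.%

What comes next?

%.%.%.%.%.%.%.%

s(k+1) = s(k)·.·s(k) — each term doubles the last with '.' between the halves.
One more doubling of %.%.%.% gives the answer.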